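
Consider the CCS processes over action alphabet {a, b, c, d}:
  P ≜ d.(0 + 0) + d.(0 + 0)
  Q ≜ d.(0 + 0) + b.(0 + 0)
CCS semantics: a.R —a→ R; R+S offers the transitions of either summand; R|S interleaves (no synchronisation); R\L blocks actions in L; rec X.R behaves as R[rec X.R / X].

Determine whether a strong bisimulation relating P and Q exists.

NO

Reachable graph of P (2 states):
  s0 = d.(0 + 0) + d.(0 + 0) has moves —d→ s1
  s1 = 0 + 0 has moves (no moves)
Reachable graph of Q (2 states):
  t0 = d.(0 + 0) + b.(0 + 0) has moves —b→ t1, —d→ t1
  t1 = 0 + 0 has moves (no moves)
Coarsest stable partition (strong bisimilarity classes):
  B0 = {s0}
  B1 = {s1, t1}
  B2 = {t0}
s0 ∈ B0, t0 ∈ B2 → different blocks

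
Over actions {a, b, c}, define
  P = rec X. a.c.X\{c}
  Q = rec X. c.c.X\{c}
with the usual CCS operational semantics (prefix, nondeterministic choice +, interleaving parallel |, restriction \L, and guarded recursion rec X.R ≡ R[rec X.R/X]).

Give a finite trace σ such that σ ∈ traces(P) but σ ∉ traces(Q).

a

LTS(P): 4 reachable states
  s0 = rec X. a.c.X\{c} | =a=> s1
  s1 = c.(rec X. a.c.X\{c})\{c} | =c=> s2
  s2 = (rec X. a.c.X\{c})\{c} | =a=> s3
  s3 = (c.(rec X. a.c.X\{c})\{c})\{c} | ·
LTS(Q): 3 reachable states
  t0 = rec X. c.c.X\{c} | =c=> t1
  t1 = c.(rec X. c.c.X\{c})\{c} | =c=> t2
  t2 = (rec X. c.c.X\{c})\{c} | ·
Executing a from P (initial set {s0}):
  step 1 (a): {s1}
  ✓ P
Executing a from Q (initial set {t0}):
  step 1 (a): ∅  — Q cannot continue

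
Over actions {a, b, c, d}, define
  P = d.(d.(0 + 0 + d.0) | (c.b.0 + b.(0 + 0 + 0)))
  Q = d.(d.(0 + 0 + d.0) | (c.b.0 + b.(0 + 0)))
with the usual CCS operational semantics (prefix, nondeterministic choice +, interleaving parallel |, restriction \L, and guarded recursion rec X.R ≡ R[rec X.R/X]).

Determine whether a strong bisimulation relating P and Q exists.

bisimilar

P's transition system — 13 states:
  u0 = d.(d.(0 + 0 + d.0) | (c.b.0 + b.(0 + 0 + 0))) ⊢ --d--▸ u1
  u1 = d.(0 + 0 + d.0) | (c.b.0 + b.(0 + 0 + 0)) ⊢ --b--▸ u2, --c--▸ u3, --d--▸ u4
  u2 = d.(0 + 0 + d.0) | (0 + 0 + 0) ⊢ --d--▸ u5
  u3 = d.(0 + 0 + d.0) | b.0 ⊢ --b--▸ u6, --d--▸ u7
  u4 = (0 + 0 + d.0) | (c.b.0 + b.(0 + 0 + 0)) ⊢ --b--▸ u5, --c--▸ u7, --d--▸ u8
  u5 = (0 + 0 + d.0) | (0 + 0 + 0) ⊢ --d--▸ u9
  u6 = d.(0 + 0 + d.0) | 0 ⊢ --d--▸ u10
  u7 = (0 + 0 + d.0) | b.0 ⊢ --b--▸ u10, --d--▸ u11
  u8 = 0 | (c.b.0 + b.(0 + 0 + 0)) ⊢ --b--▸ u9, --c--▸ u11
  u9 = 0 | (0 + 0 + 0) ⊢ ·
  u10 = (0 + 0 + d.0) | 0 ⊢ --d--▸ u12
  u11 = 0 | b.0 ⊢ --b--▸ u12
  u12 = 0 | 0 ⊢ ·
Q's transition system — 13 states:
  v0 = d.(d.(0 + 0 + d.0) | (c.b.0 + b.(0 + 0))) ⊢ --d--▸ v1
  v1 = d.(0 + 0 + d.0) | (c.b.0 + b.(0 + 0)) ⊢ --b--▸ v2, --c--▸ v3, --d--▸ v4
  v2 = d.(0 + 0 + d.0) | (0 + 0) ⊢ --d--▸ v5
  v3 = d.(0 + 0 + d.0) | b.0 ⊢ --b--▸ v6, --d--▸ v7
  v4 = (0 + 0 + d.0) | (c.b.0 + b.(0 + 0)) ⊢ --b--▸ v5, --c--▸ v7, --d--▸ v8
  v5 = (0 + 0 + d.0) | (0 + 0) ⊢ --d--▸ v9
  v6 = d.(0 + 0 + d.0) | 0 ⊢ --d--▸ v10
  v7 = (0 + 0 + d.0) | b.0 ⊢ --b--▸ v10, --d--▸ v11
  v8 = 0 | (c.b.0 + b.(0 + 0)) ⊢ --b--▸ v9, --c--▸ v11
  v9 = 0 | (0 + 0) ⊢ ·
  v10 = (0 + 0 + d.0) | 0 ⊢ --d--▸ v12
  v11 = 0 | b.0 ⊢ --b--▸ v12
  v12 = 0 | 0 ⊢ ·
Bisimilarity quotient blocks:
  B0 = {u0, v0}
  B1 = {u1, v1}
  B2 = {u4, v4}
  B3 = {u8, v8}
  B4 = {u11, v11}
  B5 = {u12, u9, v12, v9}
  B6 = {u7, v7}
  B7 = {u10, u5, v10, v5}
  B8 = {u3, v3}
  B9 = {u2, u6, v2, v6}
u0 ∈ B0, v0 ∈ B0 → same block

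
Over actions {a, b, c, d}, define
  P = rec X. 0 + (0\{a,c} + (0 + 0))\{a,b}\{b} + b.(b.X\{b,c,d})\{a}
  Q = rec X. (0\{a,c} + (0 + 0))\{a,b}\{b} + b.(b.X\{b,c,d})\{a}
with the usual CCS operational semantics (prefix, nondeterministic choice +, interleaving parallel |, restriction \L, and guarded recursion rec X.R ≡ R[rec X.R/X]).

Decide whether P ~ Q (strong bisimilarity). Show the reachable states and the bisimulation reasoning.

YES

P's transition system — 3 states:
  u0 = rec X. 0 + (0\{a,c} + (0 + 0))\{a,b}\{b} + b.(b.X\{b,c,d})\{a} → ··b··> u1
  u1 = (b.(rec X. 0 + (0\{a,c} + (0 + 0))\{a,b}\{b} + b.(b.X\{b,c,d})\{a})\{b,c,d})\{a} → ··b··> u2
  u2 = (rec X. 0 + (0\{a,c} + (0 + 0))\{a,b}\{b} + b.(b.X\{b,c,d})\{a})\{b,c,d}\{a} → ·
Q's transition system — 3 states:
  v0 = rec X. (0\{a,c} + (0 + 0))\{a,b}\{b} + b.(b.X\{b,c,d})\{a} → ··b··> v1
  v1 = (b.(rec X. (0\{a,c} + (0 + 0))\{a,b}\{b} + b.(b.X\{b,c,d})\{a})\{b,c,d})\{a} → ··b··> v2
  v2 = (rec X. (0\{a,c} + (0 + 0))\{a,b}\{b} + b.(b.X\{b,c,d})\{a})\{b,c,d}\{a} → ·
Partition-refinement fixed point:
  B0 = {u0, v0}
  B1 = {u1, v1}
  B2 = {u2, v2}
u0 ∈ B0, v0 ∈ B0 → same block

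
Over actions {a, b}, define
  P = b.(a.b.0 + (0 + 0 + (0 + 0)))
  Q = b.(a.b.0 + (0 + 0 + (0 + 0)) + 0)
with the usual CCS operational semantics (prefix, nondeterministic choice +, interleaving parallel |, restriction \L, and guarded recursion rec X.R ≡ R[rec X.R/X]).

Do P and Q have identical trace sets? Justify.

trace-equivalent

P's transition system — 4 states:
  m0 = b.(a.b.0 + (0 + 0 + (0 + 0))) has moves --b--▸ m1
  m1 = a.b.0 + (0 + 0 + (0 + 0)) has moves --a--▸ m2
  m2 = b.0 has moves --b--▸ m3
  m3 = 0 has moves ·
Q's transition system — 4 states:
  n0 = b.(a.b.0 + (0 + 0 + (0 + 0)) + 0) has moves --b--▸ n1
  n1 = a.b.0 + (0 + 0 + (0 + 0)) + 0 has moves --a--▸ n2
  n2 = b.0 has moves --b--▸ n3
  n3 = 0 has moves ·
Partition-refinement fixed point:
  B0 = {m0, n0}
  B1 = {m1, n1}
  B2 = {m2, n2}
  B3 = {m3, n3}
m0 ∈ B0, n0 ∈ B0 → same block
Bisimilar ⇒ trace-equivalent.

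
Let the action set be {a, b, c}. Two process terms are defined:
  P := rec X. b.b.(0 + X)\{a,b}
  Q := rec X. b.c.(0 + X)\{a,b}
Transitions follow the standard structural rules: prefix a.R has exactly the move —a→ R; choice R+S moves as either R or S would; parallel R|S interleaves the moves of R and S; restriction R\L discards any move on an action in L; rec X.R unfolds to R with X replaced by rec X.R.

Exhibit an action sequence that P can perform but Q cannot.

P's transition system — 3 states:
  s0 = rec X. b.b.(0 + X)\{a,b} :: =b=> s1
  s1 = b.(0 + (rec X. b.b.(0 + X)\{a,b}))\{a,b} :: =b=> s2
  s2 = (0 + (rec X. b.b.(0 + X)\{a,b}))\{a,b} :: deadlocked
Q's transition system — 3 states:
  t0 = rec X. b.c.(0 + X)\{a,b} :: =b=> t1
  t1 = c.(0 + (rec X. b.c.(0 + X)\{a,b}))\{a,b} :: =c=> t2
  t2 = (0 + (rec X. b.c.(0 + X)\{a,b}))\{a,b} :: deadlocked
Run σ = ⟨bb⟩ on P: start {s0}
  [1] b ⇒ {s1}
  [2] b ⇒ {s2}
  — P admits the full trace.
Run σ = ⟨bb⟩ on Q: start {t0}
  [1] b ⇒ {t1}
  [2] b ⇒ ∅ (Q stuck)

bb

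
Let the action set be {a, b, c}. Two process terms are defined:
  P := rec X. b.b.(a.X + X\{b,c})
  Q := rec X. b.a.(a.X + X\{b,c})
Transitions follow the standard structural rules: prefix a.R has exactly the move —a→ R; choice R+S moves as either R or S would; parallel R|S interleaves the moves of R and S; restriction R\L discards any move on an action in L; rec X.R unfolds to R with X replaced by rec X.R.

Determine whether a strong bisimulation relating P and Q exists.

LTS(P): 3 reachable states
  p0 = rec X. b.b.(a.X + X\{b,c}) → =b=> p1
  p1 = b.(a.(rec X. b.b.(a.X + X\{b,c})) + (rec X. b.b.(a.X + X\{b,c}))\{b,c}) → =b=> p2
  p2 = a.(rec X. b.b.(a.X + X\{b,c})) + (rec X. b.b.(a.X + X\{b,c}))\{b,c} → =a=> p0
LTS(Q): 3 reachable states
  q0 = rec X. b.a.(a.X + X\{b,c}) → =b=> q1
  q1 = a.(a.(rec X. b.a.(a.X + X\{b,c})) + (rec X. b.a.(a.X + X\{b,c}))\{b,c}) → =a=> q2
  q2 = a.(rec X. b.a.(a.X + X\{b,c})) + (rec X. b.a.(a.X + X\{b,c}))\{b,c} → =a=> q0
Partition-refinement fixed point:
  B0 = {p0}
  B1 = {p1}
  B2 = {p2}
  B3 = {q0}
  B4 = {q1}
  B5 = {q2}
p0 ∈ B0, q0 ∈ B3 → different blocks

NO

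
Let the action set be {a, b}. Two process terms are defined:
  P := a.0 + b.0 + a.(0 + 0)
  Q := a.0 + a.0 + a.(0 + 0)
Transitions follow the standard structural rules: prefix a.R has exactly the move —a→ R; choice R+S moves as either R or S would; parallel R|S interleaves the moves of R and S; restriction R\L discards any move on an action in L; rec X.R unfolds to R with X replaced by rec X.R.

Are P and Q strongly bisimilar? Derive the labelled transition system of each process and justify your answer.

NO

P's transition system — 3 states:
  s0 = a.0 + b.0 + a.(0 + 0) :: =a=> s1, =a=> s2, =b=> s1
  s1 = 0 :: deadlocked
  s2 = 0 + 0 :: deadlocked
Q's transition system — 3 states:
  t0 = a.0 + a.0 + a.(0 + 0) :: =a=> t1, =a=> t2
  t1 = 0 :: deadlocked
  t2 = 0 + 0 :: deadlocked
Partition-refinement fixed point:
  B0 = {s0}
  B1 = {s1, s2, t1, t2}
  B2 = {t0}
s0 ∈ B0, t0 ∈ B2 → different blocks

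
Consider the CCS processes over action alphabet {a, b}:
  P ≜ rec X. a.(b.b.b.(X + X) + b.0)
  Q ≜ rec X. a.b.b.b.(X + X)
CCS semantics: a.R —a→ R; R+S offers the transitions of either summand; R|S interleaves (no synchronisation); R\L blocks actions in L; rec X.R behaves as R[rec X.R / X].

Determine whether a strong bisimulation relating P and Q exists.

LTS(P): 6 reachable states
  m0 = rec X. a.(b.b.b.(X + X) + b.0) | ··a··> m1
  m1 = b.b.b.((rec X. a.(b.b.b.(X + X) + b.0)) + (rec X. a.(b.b.b.(X + X) + b.0))) + b.0 | ··b··> m2, ··b··> m3
  m2 = 0 | ·
  m3 = b.b.((rec X. a.(b.b.b.(X + X) + b.0)) + (rec X. a.(b.b.b.(X + X) + b.0))) | ··b··> m4
  m4 = b.((rec X. a.(b.b.b.(X + X) + b.0)) + (rec X. a.(b.b.b.(X + X) + b.0))) | ··b··> m5
  m5 = (rec X. a.(b.b.b.(X + X) + b.0)) + (rec X. a.(b.b.b.(X + X) + b.0)) | ··a··> m1
LTS(Q): 5 reachable states
  n0 = rec X. a.b.b.b.(X + X) | ··a··> n1
  n1 = b.b.b.((rec X. a.b.b.b.(X + X)) + (rec X. a.b.b.b.(X + X))) | ··b··> n2
  n2 = b.b.((rec X. a.b.b.b.(X + X)) + (rec X. a.b.b.b.(X + X))) | ··b··> n3
  n3 = b.((rec X. a.b.b.b.(X + X)) + (rec X. a.b.b.b.(X + X))) | ··b··> n4
  n4 = (rec X. a.b.b.b.(X + X)) + (rec X. a.b.b.b.(X + X)) | ··a··> n1
Bisimilarity quotient blocks:
  B0 = {m0, m5}
  B1 = {m1}
  B2 = {m3}
  B3 = {m4}
  B4 = {m2}
  B5 = {n0, n4}
  B6 = {n1}
  B7 = {n2}
  B8 = {n3}
m0 ∈ B0, n0 ∈ B5 → different blocks

NO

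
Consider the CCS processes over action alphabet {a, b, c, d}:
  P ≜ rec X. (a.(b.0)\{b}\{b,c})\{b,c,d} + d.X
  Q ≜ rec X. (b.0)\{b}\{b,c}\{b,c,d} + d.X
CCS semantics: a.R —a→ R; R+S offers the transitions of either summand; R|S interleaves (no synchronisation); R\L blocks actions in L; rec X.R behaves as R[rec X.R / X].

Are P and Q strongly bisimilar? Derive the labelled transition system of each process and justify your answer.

not bisimilar

Reachable graph of P (2 states):
  s0 = rec X. (a.(b.0)\{b}\{b,c})\{b,c,d} + d.X → ··a··> s1, ··d··> s0
  s1 = (b.0)\{b}\{b,c}\{b,c,d} → (no moves)
Reachable graph of Q (1 states):
  t0 = rec X. (b.0)\{b}\{b,c}\{b,c,d} + d.X → ··d··> t0
Bisimilarity quotient blocks:
  B0 = {s0}
  B1 = {s1}
  B2 = {t0}
s0 ∈ B0, t0 ∈ B2 → different blocks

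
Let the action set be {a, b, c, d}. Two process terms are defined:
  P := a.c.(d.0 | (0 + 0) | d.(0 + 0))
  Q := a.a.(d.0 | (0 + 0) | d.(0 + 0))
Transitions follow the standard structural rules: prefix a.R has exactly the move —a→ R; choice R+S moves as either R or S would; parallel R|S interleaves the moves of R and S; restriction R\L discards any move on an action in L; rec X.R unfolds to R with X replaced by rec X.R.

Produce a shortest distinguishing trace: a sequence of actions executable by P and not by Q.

ac

Reachable graph of P (6 states):
  m0 = a.c.(d.0 | (0 + 0) | d.(0 + 0)) ⊢ --a--▸ m1
  m1 = c.(d.0 | (0 + 0) | d.(0 + 0)) ⊢ --c--▸ m2
  m2 = d.0 | (0 + 0) | d.(0 + 0) ⊢ --d--▸ m3, --d--▸ m4
  m3 = 0 | (0 + 0) | d.(0 + 0) ⊢ --d--▸ m5
  m4 = d.0 | (0 + 0) | (0 + 0) ⊢ --d--▸ m5
  m5 = 0 | (0 + 0) | (0 + 0) ⊢ deadlocked
Reachable graph of Q (6 states):
  n0 = a.a.(d.0 | (0 + 0) | d.(0 + 0)) ⊢ --a--▸ n1
  n1 = a.(d.0 | (0 + 0) | d.(0 + 0)) ⊢ --a--▸ n2
  n2 = d.0 | (0 + 0) | d.(0 + 0) ⊢ --d--▸ n3, --d--▸ n4
  n3 = 0 | (0 + 0) | d.(0 + 0) ⊢ --d--▸ n5
  n4 = d.0 | (0 + 0) | (0 + 0) ⊢ --d--▸ n5
  n5 = 0 | (0 + 0) | (0 + 0) ⊢ deadlocked
Executing ac from P (initial set {m0}):
  after a @ step 1: {m1}
  after c @ step 2: {m2}
  P completes σ.
Executing ac from Q (initial set {n0}):
  after a @ step 1: {n1}
  after c @ step 2: no successor for Q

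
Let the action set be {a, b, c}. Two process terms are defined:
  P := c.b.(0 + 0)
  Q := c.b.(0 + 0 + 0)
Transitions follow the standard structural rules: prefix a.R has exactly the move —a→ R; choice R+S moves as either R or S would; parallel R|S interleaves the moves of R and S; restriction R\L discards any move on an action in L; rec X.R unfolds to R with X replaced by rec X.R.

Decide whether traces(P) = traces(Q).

P's transition system — 3 states:
  m0 = c.b.(0 + 0) → --c--▸ m1
  m1 = b.(0 + 0) → --b--▸ m2
  m2 = 0 + 0 → ·
Q's transition system — 3 states:
  n0 = c.b.(0 + 0 + 0) → --c--▸ n1
  n1 = b.(0 + 0 + 0) → --b--▸ n2
  n2 = 0 + 0 + 0 → ·
Coarsest stable partition (strong bisimilarity classes):
  B0 = {m0, n0}
  B1 = {m1, n1}
  B2 = {m2, n2}
m0 ∈ B0, n0 ∈ B0 → same block
Bisimilar ⇒ trace-equivalent.

trace-equivalent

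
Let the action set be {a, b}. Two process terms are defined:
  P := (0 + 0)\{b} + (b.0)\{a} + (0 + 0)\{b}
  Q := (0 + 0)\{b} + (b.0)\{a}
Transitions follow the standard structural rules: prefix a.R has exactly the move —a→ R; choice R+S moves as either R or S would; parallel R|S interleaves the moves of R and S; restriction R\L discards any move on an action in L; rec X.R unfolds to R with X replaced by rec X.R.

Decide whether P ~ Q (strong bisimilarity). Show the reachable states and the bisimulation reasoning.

LTS(P): 2 reachable states
  p0 = (0 + 0)\{b} + (b.0)\{a} + (0 + 0)\{b} :: -b-> p1
  p1 = 0\{a} :: ∅
LTS(Q): 2 reachable states
  q0 = (0 + 0)\{b} + (b.0)\{a} :: -b-> q1
  q1 = 0\{a} :: ∅
Bisimilarity quotient blocks:
  B0 = {p0, q0}
  B1 = {p1, q1}
p0 ∈ B0, q0 ∈ B0 → same block

YES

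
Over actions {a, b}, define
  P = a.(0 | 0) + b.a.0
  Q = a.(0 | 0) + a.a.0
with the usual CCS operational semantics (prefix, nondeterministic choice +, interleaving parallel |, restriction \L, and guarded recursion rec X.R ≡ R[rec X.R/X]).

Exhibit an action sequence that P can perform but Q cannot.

b

P's transition system — 4 states:
  s0 = a.(0 | 0) + b.a.0 | ··a··> s1, ··b··> s2
  s1 = 0 | 0 | deadlocked
  s2 = a.0 | ··a··> s3
  s3 = 0 | deadlocked
Q's transition system — 4 states:
  t0 = a.(0 | 0) + a.a.0 | ··a··> t1, ··a··> t2
  t1 = 0 | 0 | deadlocked
  t2 = a.0 | ··a··> t3
  t3 = 0 | deadlocked
Run σ = ⟨b⟩ on P: start {s0}
  step 1 (b): {s2}
  ✓ P
Run σ = ⟨b⟩ on Q: start {t0}
  step 1 (b): ∅  — Q cannot continue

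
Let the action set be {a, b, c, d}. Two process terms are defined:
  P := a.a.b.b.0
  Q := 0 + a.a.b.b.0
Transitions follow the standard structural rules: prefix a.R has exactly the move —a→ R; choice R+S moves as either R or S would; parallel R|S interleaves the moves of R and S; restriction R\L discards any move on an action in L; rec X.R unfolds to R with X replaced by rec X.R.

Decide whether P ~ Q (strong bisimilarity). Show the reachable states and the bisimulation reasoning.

P's transition system — 5 states:
  m0 = a.a.b.b.0 :: --a--▸ m1
  m1 = a.b.b.0 :: --a--▸ m2
  m2 = b.b.0 :: --b--▸ m3
  m3 = b.0 :: --b--▸ m4
  m4 = 0 :: stopped
Q's transition system — 5 states:
  n0 = 0 + a.a.b.b.0 :: --a--▸ n1
  n1 = a.b.b.0 :: --a--▸ n2
  n2 = b.b.0 :: --b--▸ n3
  n3 = b.0 :: --b--▸ n4
  n4 = 0 :: stopped
Coarsest stable partition (strong bisimilarity classes):
  B0 = {m0, n0}
  B1 = {m1, n1}
  B2 = {m2, n2}
  B3 = {m3, n3}
  B4 = {m4, n4}
m0 ∈ B0, n0 ∈ B0 → same block

P ~ Q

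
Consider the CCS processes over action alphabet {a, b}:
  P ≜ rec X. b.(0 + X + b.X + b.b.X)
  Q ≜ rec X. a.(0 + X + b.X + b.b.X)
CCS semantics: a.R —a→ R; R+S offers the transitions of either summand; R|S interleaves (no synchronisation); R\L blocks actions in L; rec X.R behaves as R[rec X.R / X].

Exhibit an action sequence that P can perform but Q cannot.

b

LTS(P): 3 reachable states
  p0 = rec X. b.(0 + X + b.X + b.b.X) ⊢ —b→ p1
  p1 = 0 + (rec X. b.(0 + X + b.X + b.b.X)) + b.(rec X. b.(0 + X + b.X + b.b.X)) + b.b.(rec X. b.(0 + X + b.X + b.b.X)) ⊢ —b→ p0, —b→ p1, —b→ p2
  p2 = b.(rec X. b.(0 + X + b.X + b.b.X)) ⊢ —b→ p0
LTS(Q): 3 reachable states
  q0 = rec X. a.(0 + X + b.X + b.b.X) ⊢ —a→ q1
  q1 = 0 + (rec X. a.(0 + X + b.X + b.b.X)) + b.(rec X. a.(0 + X + b.X + b.b.X)) + b.b.(rec X. a.(0 + X + b.X + b.b.X)) ⊢ —a→ q1, —b→ q0, —b→ q2
  q2 = b.(rec X. a.(0 + X + b.X + b.b.X)) ⊢ —b→ q0
Trace ⟨b⟩ through P, begin at {p0}:
  after b @ step 1: {p1}
  ✓ P
Trace ⟨b⟩ through Q, begin at {q0}:
  after b @ step 1: no successor for Q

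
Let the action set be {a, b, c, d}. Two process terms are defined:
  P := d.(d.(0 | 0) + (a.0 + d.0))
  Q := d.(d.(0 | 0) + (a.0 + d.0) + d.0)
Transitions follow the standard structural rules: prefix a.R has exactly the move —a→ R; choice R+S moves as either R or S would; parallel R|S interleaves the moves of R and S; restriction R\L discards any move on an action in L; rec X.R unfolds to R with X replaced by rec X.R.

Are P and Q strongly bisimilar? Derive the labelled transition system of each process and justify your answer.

bisimilar

P's transition system — 4 states:
  u0 = d.(d.(0 | 0) + (a.0 + d.0)) → -d-> u1
  u1 = d.(0 | 0) + (a.0 + d.0) → -a-> u2, -d-> u2, -d-> u3
  u2 = 0 → stopped
  u3 = 0 | 0 → stopped
Q's transition system — 4 states:
  v0 = d.(d.(0 | 0) + (a.0 + d.0) + d.0) → -d-> v1
  v1 = d.(0 | 0) + (a.0 + d.0) + d.0 → -a-> v2, -d-> v2, -d-> v3
  v2 = 0 → stopped
  v3 = 0 | 0 → stopped
Coarsest stable partition (strong bisimilarity classes):
  B0 = {u0, v0}
  B1 = {u1, v1}
  B2 = {u2, u3, v2, v3}
u0 ∈ B0, v0 ∈ B0 → same block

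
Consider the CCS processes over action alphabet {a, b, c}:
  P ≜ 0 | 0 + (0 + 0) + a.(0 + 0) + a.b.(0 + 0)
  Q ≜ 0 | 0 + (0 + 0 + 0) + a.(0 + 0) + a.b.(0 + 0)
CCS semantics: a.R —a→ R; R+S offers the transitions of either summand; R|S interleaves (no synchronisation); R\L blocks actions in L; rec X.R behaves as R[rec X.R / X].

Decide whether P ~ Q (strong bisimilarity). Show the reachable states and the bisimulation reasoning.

P ~ Q

Reachable graph of P (3 states):
  p0 = 0 | 0 + (0 + 0) + a.(0 + 0) + a.b.(0 + 0) → —a→ p1, —a→ p2
  p1 = 0 + 0 → (no moves)
  p2 = b.(0 + 0) → —b→ p1
Reachable graph of Q (3 states):
  q0 = 0 | 0 + (0 + 0 + 0) + a.(0 + 0) + a.b.(0 + 0) → —a→ q1, —a→ q2
  q1 = 0 + 0 → (no moves)
  q2 = b.(0 + 0) → —b→ q1
Partition-refinement fixed point:
  B0 = {p0, q0}
  B1 = {p1, q1}
  B2 = {p2, q2}
p0 ∈ B0, q0 ∈ B0 → same block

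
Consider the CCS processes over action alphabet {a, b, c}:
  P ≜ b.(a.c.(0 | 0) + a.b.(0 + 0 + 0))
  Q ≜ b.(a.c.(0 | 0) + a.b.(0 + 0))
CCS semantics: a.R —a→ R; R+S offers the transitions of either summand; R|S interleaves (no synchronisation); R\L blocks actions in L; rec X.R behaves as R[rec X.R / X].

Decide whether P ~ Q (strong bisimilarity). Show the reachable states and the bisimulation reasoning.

YES

LTS(P): 6 reachable states
  s0 = b.(a.c.(0 | 0) + a.b.(0 + 0 + 0)) ⊢ =b=> s1
  s1 = a.c.(0 | 0) + a.b.(0 + 0 + 0) ⊢ =a=> s2, =a=> s3
  s2 = b.(0 + 0 + 0) ⊢ =b=> s4
  s3 = c.(0 | 0) ⊢ =c=> s5
  s4 = 0 + 0 + 0 ⊢ ∅
  s5 = 0 | 0 ⊢ ∅
LTS(Q): 6 reachable states
  t0 = b.(a.c.(0 | 0) + a.b.(0 + 0)) ⊢ =b=> t1
  t1 = a.c.(0 | 0) + a.b.(0 + 0) ⊢ =a=> t2, =a=> t3
  t2 = b.(0 + 0) ⊢ =b=> t4
  t3 = c.(0 | 0) ⊢ =c=> t5
  t4 = 0 + 0 ⊢ ∅
  t5 = 0 | 0 ⊢ ∅
Partition-refinement fixed point:
  B0 = {s0, t0}
  B1 = {s1, t1}
  B2 = {s3, t3}
  B3 = {s4, s5, t4, t5}
  B4 = {s2, t2}
s0 ∈ B0, t0 ∈ B0 → same block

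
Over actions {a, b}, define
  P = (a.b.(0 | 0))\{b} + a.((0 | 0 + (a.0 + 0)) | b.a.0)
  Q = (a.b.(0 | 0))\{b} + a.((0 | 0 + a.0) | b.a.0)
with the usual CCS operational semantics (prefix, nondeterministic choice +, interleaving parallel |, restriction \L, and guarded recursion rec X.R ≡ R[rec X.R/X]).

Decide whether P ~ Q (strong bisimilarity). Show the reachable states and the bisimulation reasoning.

LTS(P): 8 reachable states
  p0 = (a.b.(0 | 0))\{b} + a.((0 | 0 + (a.0 + 0)) | b.a.0) has moves ··a··> p1, ··a··> p2
  p1 = (0 | 0 + (a.0 + 0)) | b.a.0 has moves ··a··> p3, ··b··> p4
  p2 = (b.(0 | 0))\{b} has moves deadlocked
  p3 = 0 | b.a.0 has moves ··b··> p5
  p4 = (0 | 0 + (a.0 + 0)) | a.0 has moves ··a··> p5, ··a··> p6
  p5 = 0 | a.0 has moves ··a··> p7
  p6 = (0 | 0 + (a.0 + 0)) | 0 has moves ··a··> p7
  p7 = 0 | 0 has moves deadlocked
LTS(Q): 8 reachable states
  q0 = (a.b.(0 | 0))\{b} + a.((0 | 0 + a.0) | b.a.0) has moves ··a··> q1, ··a··> q2
  q1 = (0 | 0 + a.0) | b.a.0 has moves ··a··> q3, ··b··> q4
  q2 = (b.(0 | 0))\{b} has moves deadlocked
  q3 = 0 | b.a.0 has moves ··b··> q5
  q4 = (0 | 0 + a.0) | a.0 has moves ··a··> q5, ··a··> q6
  q5 = 0 | a.0 has moves ··a··> q7
  q6 = (0 | 0 + a.0) | 0 has moves ··a··> q7
  q7 = 0 | 0 has moves deadlocked
Partition-refinement fixed point:
  B0 = {p0, q0}
  B1 = {p2, p7, q2, q7}
  B2 = {p1, q1}
  B3 = {p3, q3}
  B4 = {p5, p6, q5, q6}
  B5 = {p4, q4}
p0 ∈ B0, q0 ∈ B0 → same block

bisimilar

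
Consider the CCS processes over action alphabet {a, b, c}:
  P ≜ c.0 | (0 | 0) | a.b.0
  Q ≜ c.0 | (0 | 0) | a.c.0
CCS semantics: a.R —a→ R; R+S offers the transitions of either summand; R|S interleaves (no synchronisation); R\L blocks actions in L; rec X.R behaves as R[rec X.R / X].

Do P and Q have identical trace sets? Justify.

traces(P) ≠ traces(Q) — witness ⟨ab⟩

LTS(P): 6 reachable states
  m0 = c.0 | (0 | 0) | a.b.0 → -a-> m1, -c-> m2
  m1 = c.0 | (0 | 0) | b.0 → -b-> m3, -c-> m4
  m2 = 0 | (0 | 0) | a.b.0 → -a-> m4
  m3 = c.0 | (0 | 0) | 0 → -c-> m5
  m4 = 0 | (0 | 0) | b.0 → -b-> m5
  m5 = 0 | (0 | 0) | 0 → stopped
LTS(Q): 6 reachable states
  n0 = c.0 | (0 | 0) | a.c.0 → -a-> n1, -c-> n2
  n1 = c.0 | (0 | 0) | c.0 → -c-> n3, -c-> n4
  n2 = 0 | (0 | 0) | a.c.0 → -a-> n3
  n3 = 0 | (0 | 0) | c.0 → -c-> n5
  n4 = c.0 | (0 | 0) | 0 → -c-> n5
  n5 = 0 | (0 | 0) | 0 → stopped
Run σ = ⟨ab⟩ on P: start {m0}
  step 1 (a): {m1}
  step 2 (b): {m3}
  — P admits the full trace.
Run σ = ⟨ab⟩ on Q: start {n0}
  step 1 (a): {n1}
  step 2 (b): ∅  — Q cannot continue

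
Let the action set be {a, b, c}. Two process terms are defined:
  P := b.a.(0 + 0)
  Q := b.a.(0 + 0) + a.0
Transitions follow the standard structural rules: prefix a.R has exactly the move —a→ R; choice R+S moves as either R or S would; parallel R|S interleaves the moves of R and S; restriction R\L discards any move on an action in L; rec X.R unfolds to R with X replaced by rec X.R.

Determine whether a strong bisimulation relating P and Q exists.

NO

LTS(P): 3 reachable states
  u0 = b.a.(0 + 0) :: -b-> u1
  u1 = a.(0 + 0) :: -a-> u2
  u2 = 0 + 0 :: deadlocked
LTS(Q): 4 reachable states
  v0 = b.a.(0 + 0) + a.0 :: -a-> v1, -b-> v2
  v1 = 0 :: deadlocked
  v2 = a.(0 + 0) :: -a-> v3
  v3 = 0 + 0 :: deadlocked
Bisimilarity quotient blocks:
  B0 = {u0}
  B1 = {u1, v2}
  B2 = {u2, v1, v3}
  B3 = {v0}
u0 ∈ B0, v0 ∈ B3 → different blocks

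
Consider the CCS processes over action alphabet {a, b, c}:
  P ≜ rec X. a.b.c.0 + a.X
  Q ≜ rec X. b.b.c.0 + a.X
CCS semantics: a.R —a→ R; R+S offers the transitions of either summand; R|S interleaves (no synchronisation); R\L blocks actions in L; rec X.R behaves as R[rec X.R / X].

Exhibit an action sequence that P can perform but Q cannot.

Reachable graph of P (4 states):
  p0 = rec X. a.b.c.0 + a.X :: —a→ p0, —a→ p1
  p1 = b.c.0 :: —b→ p2
  p2 = c.0 :: —c→ p3
  p3 = 0 :: ·
Reachable graph of Q (4 states):
  q0 = rec X. b.b.c.0 + a.X :: —a→ q0, —b→ q1
  q1 = b.c.0 :: —b→ q2
  q2 = c.0 :: —c→ q3
  q3 = 0 :: ·
Executing abc from P (initial set {p0}):
  [1] a ⇒ {p0, p1}
  [2] b ⇒ {p2}
  [3] c ⇒ {p3}
  ✓ P
Executing abc from Q (initial set {q0}):
  [1] a ⇒ {q0}
  [2] b ⇒ {q1}
  [3] c ⇒ ∅ (Q stuck)

abc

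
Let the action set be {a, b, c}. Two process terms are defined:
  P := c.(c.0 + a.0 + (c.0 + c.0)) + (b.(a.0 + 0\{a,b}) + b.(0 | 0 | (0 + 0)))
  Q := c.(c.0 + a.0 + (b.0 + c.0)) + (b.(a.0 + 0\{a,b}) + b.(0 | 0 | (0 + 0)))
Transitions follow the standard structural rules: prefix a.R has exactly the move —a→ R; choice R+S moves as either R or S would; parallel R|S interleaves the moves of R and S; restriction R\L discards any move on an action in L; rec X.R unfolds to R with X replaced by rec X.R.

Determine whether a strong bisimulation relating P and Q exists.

Reachable graph of P (5 states):
  u0 = c.(c.0 + a.0 + (c.0 + c.0)) + (b.(a.0 + 0\{a,b}) + b.(0 | 0 | (0 + 0))) → --b--▸ u1, --b--▸ u2, --c--▸ u3
  u1 = 0 | 0 | (0 + 0) → deadlocked
  u2 = a.0 + 0\{a,b} → --a--▸ u4
  u3 = c.0 + a.0 + (c.0 + c.0) → --a--▸ u4, --c--▸ u4
  u4 = 0 → deadlocked
Reachable graph of Q (5 states):
  v0 = c.(c.0 + a.0 + (b.0 + c.0)) + (b.(a.0 + 0\{a,b}) + b.(0 | 0 | (0 + 0))) → --b--▸ v1, --b--▸ v2, --c--▸ v3
  v1 = 0 | 0 | (0 + 0) → deadlocked
  v2 = a.0 + 0\{a,b} → --a--▸ v4
  v3 = c.0 + a.0 + (b.0 + c.0) → --a--▸ v4, --b--▸ v4, --c--▸ v4
  v4 = 0 → deadlocked
Coarsest stable partition (strong bisimilarity classes):
  B0 = {u0}
  B1 = {u3}
  B2 = {u1, u4, v1, v4}
  B3 = {u2, v2}
  B4 = {v0}
  B5 = {v3}
u0 ∈ B0, v0 ∈ B4 → different blocks

NO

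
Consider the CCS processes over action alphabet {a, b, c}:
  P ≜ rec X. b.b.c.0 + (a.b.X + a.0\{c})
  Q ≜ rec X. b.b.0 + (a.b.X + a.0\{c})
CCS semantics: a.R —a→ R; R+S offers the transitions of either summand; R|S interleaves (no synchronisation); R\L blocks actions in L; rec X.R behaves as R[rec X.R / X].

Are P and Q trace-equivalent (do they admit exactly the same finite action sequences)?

NO — witness ⟨bbc⟩

P's transition system — 6 states:
  s0 = rec X. b.b.c.0 + (a.b.X + a.0\{c}) :: ··a··> s1, ··a··> s2, ··b··> s3
  s1 = 0\{c} :: ∅
  s2 = b.(rec X. b.b.c.0 + (a.b.X + a.0\{c})) :: ··b··> s0
  s3 = b.c.0 :: ··b··> s4
  s4 = c.0 :: ··c··> s5
  s5 = 0 :: ∅
Q's transition system — 5 states:
  t0 = rec X. b.b.0 + (a.b.X + a.0\{c}) :: ··a··> t1, ··a··> t2, ··b··> t3
  t1 = 0\{c} :: ∅
  t2 = b.(rec X. b.b.0 + (a.b.X + a.0\{c})) :: ··b··> t0
  t3 = b.0 :: ··b··> t4
  t4 = 0 :: ∅
Executing bbc from P (initial set {s0}):
  [1] b ⇒ {s3}
  [2] b ⇒ {s4}
  [3] c ⇒ {s5}
  P completes σ.
Executing bbc from Q (initial set {t0}):
  [1] b ⇒ {t3}
  [2] b ⇒ {t4}
  [3] c ⇒ no successor for Q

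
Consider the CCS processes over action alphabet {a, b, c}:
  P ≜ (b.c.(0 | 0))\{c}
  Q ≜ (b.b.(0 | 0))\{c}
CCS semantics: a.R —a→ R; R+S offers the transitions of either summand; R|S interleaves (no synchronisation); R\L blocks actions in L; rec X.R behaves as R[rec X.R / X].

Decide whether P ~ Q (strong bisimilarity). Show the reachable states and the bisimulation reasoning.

not bisimilar

P's transition system — 2 states:
  p0 = (b.c.(0 | 0))\{c} → —b→ p1
  p1 = (c.(0 | 0))\{c} → stopped
Q's transition system — 3 states:
  q0 = (b.b.(0 | 0))\{c} → —b→ q1
  q1 = (b.(0 | 0))\{c} → —b→ q2
  q2 = (0 | 0)\{c} → stopped
Coarsest stable partition (strong bisimilarity classes):
  B0 = {p0, q1}
  B1 = {p1, q2}
  B2 = {q0}
p0 ∈ B0, q0 ∈ B2 → different blocks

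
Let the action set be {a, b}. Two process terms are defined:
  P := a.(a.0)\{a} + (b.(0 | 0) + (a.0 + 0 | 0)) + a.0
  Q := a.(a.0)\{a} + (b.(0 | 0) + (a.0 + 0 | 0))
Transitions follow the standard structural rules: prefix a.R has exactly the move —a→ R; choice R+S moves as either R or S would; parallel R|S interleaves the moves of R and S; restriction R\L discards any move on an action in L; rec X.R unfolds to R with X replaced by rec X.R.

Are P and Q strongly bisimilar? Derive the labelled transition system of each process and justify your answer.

P's transition system — 4 states:
  s0 = a.(a.0)\{a} + (b.(0 | 0) + (a.0 + 0 | 0)) + a.0 → —a→ s1, —a→ s2, —b→ s3
  s1 = (a.0)\{a} → ·
  s2 = 0 → ·
  s3 = 0 | 0 → ·
Q's transition system — 4 states:
  t0 = a.(a.0)\{a} + (b.(0 | 0) + (a.0 + 0 | 0)) → —a→ t1, —a→ t2, —b→ t3
  t1 = (a.0)\{a} → ·
  t2 = 0 → ·
  t3 = 0 | 0 → ·
Coarsest stable partition (strong bisimilarity classes):
  B0 = {s0, t0}
  B1 = {s1, s2, s3, t1, t2, t3}
s0 ∈ B0, t0 ∈ B0 → same block

bisimilar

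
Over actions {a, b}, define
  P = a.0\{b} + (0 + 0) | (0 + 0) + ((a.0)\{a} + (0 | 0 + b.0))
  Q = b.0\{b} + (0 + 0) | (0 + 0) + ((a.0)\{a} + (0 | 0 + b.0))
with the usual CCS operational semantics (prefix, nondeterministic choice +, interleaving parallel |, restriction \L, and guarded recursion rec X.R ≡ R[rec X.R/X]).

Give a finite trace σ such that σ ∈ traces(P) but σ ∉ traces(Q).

a

LTS(P): 3 reachable states
  s0 = a.0\{b} + (0 + 0) | (0 + 0) + ((a.0)\{a} + (0 | 0 + b.0)) has moves ··a··> s1, ··b··> s2
  s1 = 0\{b} has moves deadlocked
  s2 = 0 has moves deadlocked
LTS(Q): 3 reachable states
  t0 = b.0\{b} + (0 + 0) | (0 + 0) + ((a.0)\{a} + (0 | 0 + b.0)) has moves ··b··> t1, ··b··> t2
  t1 = 0 has moves deadlocked
  t2 = 0\{b} has moves deadlocked
Run σ = ⟨a⟩ on P: start {s0}
  [1] a ⇒ {s1}
  P completes σ.
Run σ = ⟨a⟩ on Q: start {t0}
  [1] a ⇒ ∅  — Q cannot continue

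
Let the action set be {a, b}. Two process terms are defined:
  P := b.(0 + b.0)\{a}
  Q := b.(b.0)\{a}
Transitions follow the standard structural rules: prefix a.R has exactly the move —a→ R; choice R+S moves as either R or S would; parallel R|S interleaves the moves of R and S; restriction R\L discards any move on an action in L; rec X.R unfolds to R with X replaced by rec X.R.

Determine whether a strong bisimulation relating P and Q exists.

P ~ Q

P's transition system — 3 states:
  m0 = b.(0 + b.0)\{a} ⊢ --b--▸ m1
  m1 = (0 + b.0)\{a} ⊢ --b--▸ m2
  m2 = 0\{a} ⊢ ∅
Q's transition system — 3 states:
  n0 = b.(b.0)\{a} ⊢ --b--▸ n1
  n1 = (b.0)\{a} ⊢ --b--▸ n2
  n2 = 0\{a} ⊢ ∅
Coarsest stable partition (strong bisimilarity classes):
  B0 = {m0, n0}
  B1 = {m1, n1}
  B2 = {m2, n2}
m0 ∈ B0, n0 ∈ B0 → same block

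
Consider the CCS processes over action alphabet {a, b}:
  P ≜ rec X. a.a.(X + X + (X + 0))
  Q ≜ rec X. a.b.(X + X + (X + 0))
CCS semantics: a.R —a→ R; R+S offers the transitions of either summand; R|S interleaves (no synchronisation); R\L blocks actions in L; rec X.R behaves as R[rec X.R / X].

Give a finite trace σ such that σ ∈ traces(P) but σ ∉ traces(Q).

LTS(P): 3 reachable states
  m0 = rec X. a.a.(X + X + (X + 0)) ⊢ —a→ m1
  m1 = a.((rec X. a.a.(X + X + (X + 0))) + (rec X. a.a.(X + X + (X + 0))) + ((rec X. a.a.(X + X + (X + 0))) + 0)) ⊢ —a→ m2
  m2 = (rec X. a.a.(X + X + (X + 0))) + (rec X. a.a.(X + X + (X + 0))) + ((rec X. a.a.(X + X + (X + 0))) + 0) ⊢ —a→ m1
LTS(Q): 3 reachable states
  n0 = rec X. a.b.(X + X + (X + 0)) ⊢ —a→ n1
  n1 = b.((rec X. a.b.(X + X + (X + 0))) + (rec X. a.b.(X + X + (X + 0))) + ((rec X. a.b.(X + X + (X + 0))) + 0)) ⊢ —b→ n2
  n2 = (rec X. a.b.(X + X + (X + 0))) + (rec X. a.b.(X + X + (X + 0))) + ((rec X. a.b.(X + X + (X + 0))) + 0) ⊢ —a→ n1
Executing aa from P (initial set {m0}):
  after a @ step 1: {m1}
  after a @ step 2: {m2}
  — P admits the full trace.
Executing aa from Q (initial set {n0}):
  after a @ step 1: {n1}
  after a @ step 2: no successor for Q

aa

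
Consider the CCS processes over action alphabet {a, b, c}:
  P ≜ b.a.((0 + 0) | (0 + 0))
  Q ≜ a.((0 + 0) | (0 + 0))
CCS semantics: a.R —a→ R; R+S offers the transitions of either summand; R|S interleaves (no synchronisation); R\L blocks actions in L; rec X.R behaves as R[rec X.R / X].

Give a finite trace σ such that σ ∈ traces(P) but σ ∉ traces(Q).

Reachable graph of P (3 states):
  s0 = b.a.((0 + 0) | (0 + 0)) :: =b=> s1
  s1 = a.((0 + 0) | (0 + 0)) :: =a=> s2
  s2 = (0 + 0) | (0 + 0) :: stopped
Reachable graph of Q (2 states):
  t0 = a.((0 + 0) | (0 + 0)) :: =a=> t1
  t1 = (0 + 0) | (0 + 0) :: stopped
Trace ⟨b⟩ through P, begin at {s0}:
  after b @ step 1: {s1}
  P completes σ.
Trace ⟨b⟩ through Q, begin at {t0}:
  after b @ step 1: no successor for Q

b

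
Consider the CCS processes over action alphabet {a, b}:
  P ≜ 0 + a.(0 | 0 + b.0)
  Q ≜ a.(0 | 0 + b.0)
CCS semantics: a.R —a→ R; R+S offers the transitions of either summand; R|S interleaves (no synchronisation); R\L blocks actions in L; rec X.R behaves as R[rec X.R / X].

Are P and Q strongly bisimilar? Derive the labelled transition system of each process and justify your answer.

Reachable graph of P (3 states):
  u0 = 0 + a.(0 | 0 + b.0) → ··a··> u1
  u1 = 0 | 0 + b.0 → ··b··> u2
  u2 = 0 → ·
Reachable graph of Q (3 states):
  v0 = a.(0 | 0 + b.0) → ··a··> v1
  v1 = 0 | 0 + b.0 → ··b··> v2
  v2 = 0 → ·
Coarsest stable partition (strong bisimilarity classes):
  B0 = {u0, v0}
  B1 = {u1, v1}
  B2 = {u2, v2}
u0 ∈ B0, v0 ∈ B0 → same block

P ~ Q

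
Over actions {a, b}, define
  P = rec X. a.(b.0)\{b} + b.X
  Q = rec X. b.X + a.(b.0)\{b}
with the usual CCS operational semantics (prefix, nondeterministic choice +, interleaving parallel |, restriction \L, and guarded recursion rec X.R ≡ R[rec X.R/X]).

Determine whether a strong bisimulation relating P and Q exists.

bisimilar

Reachable graph of P (2 states):
  p0 = rec X. a.(b.0)\{b} + b.X ⊢ ··a··> p1, ··b··> p0
  p1 = (b.0)\{b} ⊢ (no moves)
Reachable graph of Q (2 states):
  q0 = rec X. b.X + a.(b.0)\{b} ⊢ ··a··> q1, ··b··> q0
  q1 = (b.0)\{b} ⊢ (no moves)
Partition-refinement fixed point:
  B0 = {p0, q0}
  B1 = {p1, q1}
p0 ∈ B0, q0 ∈ B0 → same block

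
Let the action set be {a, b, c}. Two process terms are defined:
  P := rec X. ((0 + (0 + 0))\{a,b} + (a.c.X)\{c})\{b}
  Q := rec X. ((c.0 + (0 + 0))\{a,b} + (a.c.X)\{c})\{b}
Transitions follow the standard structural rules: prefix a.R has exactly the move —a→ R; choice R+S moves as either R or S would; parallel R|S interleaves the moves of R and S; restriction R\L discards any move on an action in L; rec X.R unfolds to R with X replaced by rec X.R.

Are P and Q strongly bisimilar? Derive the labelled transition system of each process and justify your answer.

not bisimilar

P's transition system — 2 states:
  p0 = rec X. ((0 + (0 + 0))\{a,b} + (a.c.X)\{c})\{b} | =a=> p1
  p1 = (c.(rec X. ((0 + (0 + 0))\{a,b} + (a.c.X)\{c})\{b}))\{c}\{b} | ∅
Q's transition system — 3 states:
  q0 = rec X. ((c.0 + (0 + 0))\{a,b} + (a.c.X)\{c})\{b} | =a=> q1, =c=> q2
  q1 = (c.(rec X. ((c.0 + (0 + 0))\{a,b} + (a.c.X)\{c})\{b}))\{c}\{b} | ∅
  q2 = 0\{a,b}\{b} | ∅
Bisimilarity quotient blocks:
  B0 = {p0}
  B1 = {p1, q1, q2}
  B2 = {q0}
p0 ∈ B0, q0 ∈ B2 → different blocks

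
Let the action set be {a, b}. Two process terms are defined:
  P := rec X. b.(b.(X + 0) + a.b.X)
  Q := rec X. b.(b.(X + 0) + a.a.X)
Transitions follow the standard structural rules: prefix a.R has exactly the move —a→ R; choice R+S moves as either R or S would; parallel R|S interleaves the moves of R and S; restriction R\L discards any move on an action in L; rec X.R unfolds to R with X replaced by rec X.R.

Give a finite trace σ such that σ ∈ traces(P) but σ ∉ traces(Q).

P's transition system — 4 states:
  p0 = rec X. b.(b.(X + 0) + a.b.X) has moves ··b··> p1
  p1 = b.((rec X. b.(b.(X + 0) + a.b.X)) + 0) + a.b.(rec X. b.(b.(X + 0) + a.b.X)) has moves ··a··> p2, ··b··> p3
  p2 = b.(rec X. b.(b.(X + 0) + a.b.X)) has moves ··b··> p0
  p3 = (rec X. b.(b.(X + 0) + a.b.X)) + 0 has moves ··b··> p1
Q's transition system — 4 states:
  q0 = rec X. b.(b.(X + 0) + a.a.X) has moves ··b··> q1
  q1 = b.((rec X. b.(b.(X + 0) + a.a.X)) + 0) + a.a.(rec X. b.(b.(X + 0) + a.a.X)) has moves ··a··> q2, ··b··> q3
  q2 = a.(rec X. b.(b.(X + 0) + a.a.X)) has moves ··a··> q0
  q3 = (rec X. b.(b.(X + 0) + a.a.X)) + 0 has moves ··b··> q1
Trace ⟨bab⟩ through P, begin at {p0}:
  step 1 (b): {p1}
  step 2 (a): {p2}
  step 3 (b): {p0}
  ✓ P
Trace ⟨bab⟩ through Q, begin at {q0}:
  step 1 (b): {q1}
  step 2 (a): {q2}
  step 3 (b): no successor for Q

bab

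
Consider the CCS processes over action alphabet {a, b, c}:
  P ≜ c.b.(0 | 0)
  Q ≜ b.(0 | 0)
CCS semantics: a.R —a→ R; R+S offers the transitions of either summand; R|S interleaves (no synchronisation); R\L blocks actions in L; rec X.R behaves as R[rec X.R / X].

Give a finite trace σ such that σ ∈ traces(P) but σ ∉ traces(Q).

LTS(P): 3 reachable states
  u0 = c.b.(0 | 0) → ··c··> u1
  u1 = b.(0 | 0) → ··b··> u2
  u2 = 0 | 0 → ·
LTS(Q): 2 reachable states
  v0 = b.(0 | 0) → ··b··> v1
  v1 = 0 | 0 → ·
Executing c from P (initial set {u0}):
  after c @ step 1: {u1}
  P completes σ.
Executing c from Q (initial set {v0}):
  after c @ step 1: ∅  — Q cannot continue

c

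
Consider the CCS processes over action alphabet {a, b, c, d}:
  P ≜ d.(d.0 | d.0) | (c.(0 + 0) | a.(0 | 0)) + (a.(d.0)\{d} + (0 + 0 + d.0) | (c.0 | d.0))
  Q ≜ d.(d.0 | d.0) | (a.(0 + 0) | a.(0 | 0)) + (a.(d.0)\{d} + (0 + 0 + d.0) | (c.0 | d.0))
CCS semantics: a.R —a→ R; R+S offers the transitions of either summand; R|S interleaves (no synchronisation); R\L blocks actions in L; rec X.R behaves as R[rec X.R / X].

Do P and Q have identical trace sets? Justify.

NO — witness ⟨ac⟩

P's transition system — 28 states:
  p0 = d.(d.0 | d.0) | (c.(0 + 0) | a.(0 | 0)) + (a.(d.0)\{d} + (0 + 0 + d.0) | (c.0 | d.0)) → =a=> p1, =a=> p2, =c=> p3, =c=> p4, =d=> p5, =d=> p6, =d=> p7
  p1 = (d.0)\{d} → ∅
  p2 = d.(d.0 | d.0) | (c.(0 + 0) | (0 | 0)) → =c=> p8, =d=> p9
  p3 = (0 + 0 + d.0) | (0 | d.0) → =d=> p10, =d=> p11
  p4 = d.(d.0 | d.0) | ((0 + 0) | a.(0 | 0)) → =a=> p8, =d=> p12
  p5 = (0 + 0 + d.0) | (c.0 | 0) → =c=> p10, =d=> p13
  p6 = 0 | (c.0 | d.0) → =c=> p11, =d=> p13
  p7 = d.0 | d.0 | (c.(0 + 0) | a.(0 | 0)) → =a=> p9, =c=> p12, =d=> p14, =d=> p15
  p8 = d.(d.0 | d.0) | ((0 + 0) | (0 | 0)) → =d=> p16
  p9 = d.0 | d.0 | (c.(0 + 0) | (0 | 0)) → =c=> p16, =d=> p17, =d=> p18
  p10 = (0 + 0 + d.0) | (0 | 0) → =d=> p19
  p11 = 0 | (0 | d.0) → =d=> p19
  p12 = d.0 | d.0 | ((0 + 0) | a.(0 | 0)) → =a=> p16, =d=> p20, =d=> p21
  p13 = 0 | (c.0 | 0) → =c=> p19
  p14 = 0 | d.0 | (c.(0 + 0) | a.(0 | 0)) → =a=> p17, =c=> p20, =d=> p22
  p15 = d.0 | 0 | (c.(0 + 0) | a.(0 | 0)) → =a=> p18, =c=> p21, =d=> p22
  p16 = d.0 | d.0 | ((0 + 0) | (0 | 0)) → =d=> p23, =d=> p24
  p17 = 0 | d.0 | (c.(0 + 0) | (0 | 0)) → =c=> p23, =d=> p25
  p18 = d.0 | 0 | (c.(0 + 0) | (0 | 0)) → =c=> p24, =d=> p25
  p19 = 0 | (0 | 0) → ∅
  p20 = 0 | d.0 | ((0 + 0) | a.(0 | 0)) → =a=> p23, =d=> p26
  p21 = d.0 | 0 | ((0 + 0) | a.(0 | 0)) → =a=> p24, =d=> p26
  p22 = 0 | 0 | (c.(0 + 0) | a.(0 | 0)) → =a=> p25, =c=> p26
  p23 = 0 | d.0 | ((0 + 0) | (0 | 0)) → =d=> p27
  p24 = d.0 | 0 | ((0 + 0) | (0 | 0)) → =d=> p27
  p25 = 0 | 0 | (c.(0 + 0) | (0 | 0)) → =c=> p27
  p26 = 0 | 0 | ((0 + 0) | a.(0 | 0)) → =a=> p27
  p27 = 0 | 0 | ((0 + 0) | (0 | 0)) → ∅
Q's transition system — 28 states:
  q0 = d.(d.0 | d.0) | (a.(0 + 0) | a.(0 | 0)) + (a.(d.0)\{d} + (0 + 0 + d.0) | (c.0 | d.0)) → =a=> q1, =a=> q2, =a=> q3, =c=> q4, =d=> q5, =d=> q6, =d=> q7
  q1 = (d.0)\{d} → ∅
  q2 = d.(d.0 | d.0) | ((0 + 0) | a.(0 | 0)) → =a=> q8, =d=> q9
  q3 = d.(d.0 | d.0) | (a.(0 + 0) | (0 | 0)) → =a=> q8, =d=> q10
  q4 = (0 + 0 + d.0) | (0 | d.0) → =d=> q11, =d=> q12
  q5 = (0 + 0 + d.0) | (c.0 | 0) → =c=> q11, =d=> q13
  q6 = 0 | (c.0 | d.0) → =c=> q12, =d=> q13
  q7 = d.0 | d.0 | (a.(0 + 0) | a.(0 | 0)) → =a=> q10, =a=> q9, =d=> q14, =d=> q15
  q8 = d.(d.0 | d.0) | ((0 + 0) | (0 | 0)) → =d=> q16
  q9 = d.0 | d.0 | ((0 + 0) | a.(0 | 0)) → =a=> q16, =d=> q17, =d=> q18
  q10 = d.0 | d.0 | (a.(0 + 0) | (0 | 0)) → =a=> q16, =d=> q19, =d=> q20
  q11 = (0 + 0 + d.0) | (0 | 0) → =d=> q21
  q12 = 0 | (0 | d.0) → =d=> q21
  q13 = 0 | (c.0 | 0) → =c=> q21
  q14 = 0 | d.0 | (a.(0 + 0) | a.(0 | 0)) → =a=> q17, =a=> q19, =d=> q22
  q15 = d.0 | 0 | (a.(0 + 0) | a.(0 | 0)) → =a=> q18, =a=> q20, =d=> q22
  q16 = d.0 | d.0 | ((0 + 0) | (0 | 0)) → =d=> q23, =d=> q24
  q17 = 0 | d.0 | ((0 + 0) | a.(0 | 0)) → =a=> q23, =d=> q25
  q18 = d.0 | 0 | ((0 + 0) | a.(0 | 0)) → =a=> q24, =d=> q25
  q19 = 0 | d.0 | (a.(0 + 0) | (0 | 0)) → =a=> q23, =d=> q26
  q20 = d.0 | 0 | (a.(0 + 0) | (0 | 0)) → =a=> q24, =d=> q26
  q21 = 0 | (0 | 0) → ∅
  q22 = 0 | 0 | (a.(0 + 0) | a.(0 | 0)) → =a=> q25, =a=> q26
  q23 = 0 | d.0 | ((0 + 0) | (0 | 0)) → =d=> q27
  q24 = d.0 | 0 | ((0 + 0) | (0 | 0)) → =d=> q27
  q25 = 0 | 0 | ((0 + 0) | a.(0 | 0)) → =a=> q27
  q26 = 0 | 0 | (a.(0 + 0) | (0 | 0)) → =a=> q27
  q27 = 0 | 0 | ((0 + 0) | (0 | 0)) → ∅
Run σ = ⟨ac⟩ on P: start {p0}
  step 1 (a): {p1, p2}
  step 2 (c): {p8}
  — P admits the full trace.
Run σ = ⟨ac⟩ on Q: start {q0}
  step 1 (a): {q1, q2, q3}
  step 2 (c): ∅  — Q cannot continue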